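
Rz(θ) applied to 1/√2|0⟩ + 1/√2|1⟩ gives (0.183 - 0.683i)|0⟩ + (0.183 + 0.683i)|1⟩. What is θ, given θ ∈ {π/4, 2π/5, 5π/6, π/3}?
5π/6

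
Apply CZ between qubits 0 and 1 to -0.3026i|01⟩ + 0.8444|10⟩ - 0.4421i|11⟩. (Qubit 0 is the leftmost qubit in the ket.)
-0.3026i|01⟩ + 0.8444|10⟩ + 0.4421i|11⟩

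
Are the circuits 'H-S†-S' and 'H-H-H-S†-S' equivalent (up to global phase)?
Yes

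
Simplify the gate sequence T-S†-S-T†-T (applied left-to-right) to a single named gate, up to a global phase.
T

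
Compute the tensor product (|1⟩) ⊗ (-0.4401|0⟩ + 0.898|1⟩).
-0.4401|10⟩ + 0.898|11⟩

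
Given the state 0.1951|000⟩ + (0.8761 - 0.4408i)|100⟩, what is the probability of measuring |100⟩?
0.9619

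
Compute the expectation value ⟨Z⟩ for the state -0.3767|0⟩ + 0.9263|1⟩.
-0.7161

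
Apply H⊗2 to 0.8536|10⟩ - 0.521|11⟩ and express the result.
0.1663|00⟩ + 0.6873|01⟩ - 0.1663|10⟩ - 0.6873|11⟩

H⊗2 gives amp(|y⟩) = (1/2) Σ_x (−1)^(x·y) amp(|x⟩), where x·y is the number of positions in which both x and y have a 1.
|00⟩: (0.8536 - 0.521)/2 = 0.1663
|01⟩: (0.8536 + 0.521)/2 = 0.6873
|10⟩: (-0.8536 + 0.521)/2 = -0.1663
|11⟩: (-0.8536 - 0.521)/2 = -0.6873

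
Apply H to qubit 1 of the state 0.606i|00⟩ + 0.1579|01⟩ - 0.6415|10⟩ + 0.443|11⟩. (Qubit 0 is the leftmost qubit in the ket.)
(0.1117 + 0.4285i)|00⟩ + (-0.1117 + 0.4285i)|01⟩ - 0.1404|10⟩ - 0.7669|11⟩

H on qubit 1 mixes each pair of kets that differ only in qubit 1: amplitudes (a, b) of (|…0…⟩, |…1…⟩) become ((a + b)/√2, (a − b)/√2). Kets absent from the input have amplitude 0.
(|00⟩, |01⟩): (a, b) = (0.606i, 0.1579) → ((0.1117 + 0.4285i), (-0.1117 + 0.4285i))
(|10⟩, |11⟩): (a, b) = (-0.6415, 0.443) → (-0.1404, -0.7669)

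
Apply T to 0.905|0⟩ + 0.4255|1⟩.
0.905|0⟩ + (0.3009 + 0.3009i)|1⟩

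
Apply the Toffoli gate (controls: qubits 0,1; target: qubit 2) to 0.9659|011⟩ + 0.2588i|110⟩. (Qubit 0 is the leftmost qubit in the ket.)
0.9659|011⟩ + 0.2588i|111⟩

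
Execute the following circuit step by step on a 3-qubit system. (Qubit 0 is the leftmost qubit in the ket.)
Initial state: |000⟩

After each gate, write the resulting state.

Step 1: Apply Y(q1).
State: i|010⟩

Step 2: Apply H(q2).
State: (1/√2)i|010⟩ + (1/√2)i|011⟩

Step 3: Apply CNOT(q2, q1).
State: (1/√2)i|001⟩ + (1/√2)i|010⟩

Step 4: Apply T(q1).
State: (1/√2)i|001⟩ + (-1/2 + (1/2)i)|010⟩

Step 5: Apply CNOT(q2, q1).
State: (-1/2 + (1/2)i)|010⟩ + (1/√2)i|011⟩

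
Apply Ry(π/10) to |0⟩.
0.9877|0⟩ + 0.1564|1⟩

Ry(π/10) = [[cos(θ/2), −sin(θ/2)], [sin(θ/2), cos(θ/2)]]; θ = π/10, cos(θ/2) ≈ 0.987688, sin(θ/2) ≈ 0.156434.
With a = amp(|0⟩) = 1 and b = amp(|1⟩) = 0:
new amp(|0⟩) = (0.987688)·a + (-0.156434)·b = 0.9877
new amp(|1⟩) = (0.156434)·a + (0.987688)·b = 0.1564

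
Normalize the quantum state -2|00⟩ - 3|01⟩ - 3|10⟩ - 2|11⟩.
-0.3922|00⟩ - 0.5883|01⟩ - 0.5883|10⟩ - 0.3922|11⟩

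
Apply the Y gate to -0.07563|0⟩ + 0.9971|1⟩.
-0.9971i|0⟩ - 0.07563i|1⟩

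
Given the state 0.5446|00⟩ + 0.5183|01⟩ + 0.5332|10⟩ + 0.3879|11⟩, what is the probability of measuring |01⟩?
0.2686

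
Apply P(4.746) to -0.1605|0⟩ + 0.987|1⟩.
-0.1605|0⟩ + (0.03317 - 0.9864i)|1⟩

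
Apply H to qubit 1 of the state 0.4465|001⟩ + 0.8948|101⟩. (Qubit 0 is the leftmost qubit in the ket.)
0.3157|001⟩ + 0.3157|011⟩ + 0.6327|101⟩ + 0.6327|111⟩

H on qubit 1 mixes each pair of kets that differ only in qubit 1: amplitudes (a, b) of (|…0…⟩, |…1…⟩) become ((a + b)/√2, (a − b)/√2). Kets absent from the input have amplitude 0.
(|001⟩, |011⟩): (a, b) = (0.4465, 0) → (0.3157, 0.3157)
(|101⟩, |111⟩): (a, b) = (0.8948, 0) → (0.6327, 0.6327)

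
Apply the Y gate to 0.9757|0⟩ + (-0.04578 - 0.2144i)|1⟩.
(-0.2144 + 0.04578i)|0⟩ + 0.9757i|1⟩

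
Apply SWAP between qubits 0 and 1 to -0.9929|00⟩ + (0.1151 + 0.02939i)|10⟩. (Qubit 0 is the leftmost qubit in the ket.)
-0.9929|00⟩ + (0.1151 + 0.02939i)|01⟩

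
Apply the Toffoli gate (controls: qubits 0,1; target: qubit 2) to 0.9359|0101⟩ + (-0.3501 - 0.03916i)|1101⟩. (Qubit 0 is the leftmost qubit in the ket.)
0.9359|0101⟩ + (-0.3501 - 0.03916i)|1111⟩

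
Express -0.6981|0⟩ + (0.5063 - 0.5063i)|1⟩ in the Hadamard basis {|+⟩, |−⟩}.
(-0.1356 - 0.358i)|+⟩ + (-0.8516 + 0.358i)|−⟩

With |ψ⟩ = α|0⟩ + β|1⟩, the Hadamard-basis coefficients are ⟨+|ψ⟩ = (α + β)/√2 and ⟨−|ψ⟩ = (α − β)/√2.
Here α = -0.6981, β = (0.5063 - 0.5063i): (α + β)/√2 = (-0.1356 - 0.358i), (α − β)/√2 = (-0.8516 + 0.358i).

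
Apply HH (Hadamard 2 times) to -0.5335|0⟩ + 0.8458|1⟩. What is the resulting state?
-0.5335|0⟩ + 0.8458|1⟩

H² = I, so an even number of Hadamards cancels: H^2 = I and the state is unchanged.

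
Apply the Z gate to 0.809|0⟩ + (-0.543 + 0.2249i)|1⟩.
0.809|0⟩ + (0.543 - 0.2249i)|1⟩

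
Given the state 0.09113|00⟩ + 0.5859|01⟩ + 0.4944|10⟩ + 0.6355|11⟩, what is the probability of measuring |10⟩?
0.2444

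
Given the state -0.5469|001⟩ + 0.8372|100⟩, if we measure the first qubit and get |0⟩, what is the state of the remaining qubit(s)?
-|01⟩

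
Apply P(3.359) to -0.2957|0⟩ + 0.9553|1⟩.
-0.2957|0⟩ + (-0.9328 - 0.2061i)|1⟩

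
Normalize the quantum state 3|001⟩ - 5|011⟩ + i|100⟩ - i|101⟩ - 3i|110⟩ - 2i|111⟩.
0.4286|001⟩ - 0.7143|011⟩ + 0.1429i|100⟩ - 0.1429i|101⟩ - 0.4286i|110⟩ - 0.2857i|111⟩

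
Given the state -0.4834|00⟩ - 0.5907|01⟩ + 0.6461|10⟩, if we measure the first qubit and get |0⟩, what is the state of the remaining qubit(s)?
-0.6333|0⟩ - 0.7739|1⟩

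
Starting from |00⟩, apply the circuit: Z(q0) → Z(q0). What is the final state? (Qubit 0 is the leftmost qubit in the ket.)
|00⟩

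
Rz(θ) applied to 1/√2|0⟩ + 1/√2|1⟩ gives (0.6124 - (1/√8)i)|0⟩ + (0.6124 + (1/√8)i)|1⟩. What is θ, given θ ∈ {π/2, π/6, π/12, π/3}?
π/3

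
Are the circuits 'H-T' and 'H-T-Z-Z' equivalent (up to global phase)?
Yes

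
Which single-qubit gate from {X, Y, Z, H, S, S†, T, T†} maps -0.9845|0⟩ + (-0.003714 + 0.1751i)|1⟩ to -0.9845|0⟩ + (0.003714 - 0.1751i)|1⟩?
Z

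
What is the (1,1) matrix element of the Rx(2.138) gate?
0.481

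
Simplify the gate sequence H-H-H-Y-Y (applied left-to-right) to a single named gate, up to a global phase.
H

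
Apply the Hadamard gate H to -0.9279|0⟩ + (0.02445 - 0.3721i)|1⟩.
(-0.6388 - 0.2631i)|0⟩ + (-0.6734 + 0.2631i)|1⟩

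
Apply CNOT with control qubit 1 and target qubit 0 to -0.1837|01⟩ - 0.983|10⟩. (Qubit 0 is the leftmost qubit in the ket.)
-0.983|10⟩ - 0.1837|11⟩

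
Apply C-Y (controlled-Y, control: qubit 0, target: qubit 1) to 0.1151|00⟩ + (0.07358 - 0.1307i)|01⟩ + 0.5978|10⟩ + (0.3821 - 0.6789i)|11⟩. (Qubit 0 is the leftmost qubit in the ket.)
0.1151|00⟩ + (0.07358 - 0.1307i)|01⟩ + (-0.6789 - 0.3821i)|10⟩ + 0.5978i|11⟩

C-Y leaves the control-|0⟩ kets |00⟩, |01⟩ unchanged and applies Y to qubit 1 on the control-|1⟩ pair (|10⟩, |11⟩).
Y = [[0, -i], [i, 0]].
With a = amp(|10⟩) = 0.5978 and b = amp(|11⟩) = (0.3821 - 0.6789i):
new amp(|10⟩) = (-i)·b = (-0.6789 - 0.3821i)
new amp(|11⟩) = (i)·a = 0.5978i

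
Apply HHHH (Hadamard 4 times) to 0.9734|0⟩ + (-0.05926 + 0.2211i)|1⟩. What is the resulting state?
0.9734|0⟩ + (-0.05926 + 0.2211i)|1⟩

H² = I, so an even number of Hadamards cancels: H^4 = I and the state is unchanged.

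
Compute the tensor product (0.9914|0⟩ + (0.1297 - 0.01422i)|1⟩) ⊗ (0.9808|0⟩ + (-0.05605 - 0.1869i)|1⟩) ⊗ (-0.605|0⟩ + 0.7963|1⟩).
-0.5883|000⟩ + 0.7743|001⟩ + (0.03362 + 0.1121i)|010⟩ + (-0.04425 - 0.1475i)|011⟩ + (-0.07696 + 0.008438i)|100⟩ + (0.1013 - 0.01111i)|101⟩ + (0.006006 + 0.01418i)|110⟩ + (-0.007905 - 0.01867i)|111⟩

amp(|b₁b₂…⟩) = product of the factor amplitudes for bits b₁, b₂, …; only kets whose every factor amplitude is nonzero survive.
|000⟩: (0.9914)(0.9808)(-0.605) = -0.5883
|001⟩: (0.9914)(0.9808)(0.7963) = 0.7743
|010⟩: (0.9914)(-0.05605 - 0.1869i)(-0.605) = (0.03362 + 0.1121i)
|011⟩: (0.9914)(-0.05605 - 0.1869i)(0.7963) = (-0.04425 - 0.1475i)
|100⟩: (0.1297 - 0.01422i)(0.9808)(-0.605) = (-0.07696 + 0.008438i)
|101⟩: (0.1297 - 0.01422i)(0.9808)(0.7963) = (0.1013 - 0.01111i)
|110⟩: (0.1297 - 0.01422i)(-0.05605 - 0.1869i)(-0.605) = (0.006006 + 0.01418i)
|111⟩: (0.1297 - 0.01422i)(-0.05605 - 0.1869i)(0.7963) = (-0.007905 - 0.01867i)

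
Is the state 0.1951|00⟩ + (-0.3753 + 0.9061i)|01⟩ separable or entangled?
Separable

Writing the state as a|00⟩ + b|01⟩ + c|10⟩ + d|11⟩, it is a product state iff ad − bc = 0.
Here (a, b, c, d) = (0.1951, (-0.3753 + 0.9061i), 0, 0): ad − bc = (0.1951)(0) − (-0.3753 + 0.9061i)(0) = 0, so the state is separable.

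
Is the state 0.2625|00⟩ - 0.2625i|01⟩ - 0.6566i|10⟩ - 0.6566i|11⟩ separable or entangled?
Entangled

Writing the state as a|00⟩ + b|01⟩ + c|10⟩ + d|11⟩, it is a product state iff ad − bc = 0.
Here (a, b, c, d) = (0.2625, -0.2625i, -0.6566i, -0.6566i): ad − bc = (0.2625)(-0.6566i) − (-0.2625i)(-0.6566i) = (0.1724 - 0.1724i) ≠ 0, so the state is entangled.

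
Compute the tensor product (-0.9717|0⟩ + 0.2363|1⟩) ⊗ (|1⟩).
-0.9717|01⟩ + 0.2363|11⟩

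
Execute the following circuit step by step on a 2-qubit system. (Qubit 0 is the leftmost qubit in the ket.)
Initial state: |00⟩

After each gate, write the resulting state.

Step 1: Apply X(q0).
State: |10⟩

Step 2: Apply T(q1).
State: |10⟩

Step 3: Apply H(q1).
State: 1/√2|10⟩ + 1/√2|11⟩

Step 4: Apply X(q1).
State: 1/√2|10⟩ + 1/√2|11⟩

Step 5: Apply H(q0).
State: 1/2|00⟩ + 1/2|01⟩ - 1/2|10⟩ - 1/2|11⟩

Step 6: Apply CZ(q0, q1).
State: 1/2|00⟩ + 1/2|01⟩ - 1/2|10⟩ + 1/2|11⟩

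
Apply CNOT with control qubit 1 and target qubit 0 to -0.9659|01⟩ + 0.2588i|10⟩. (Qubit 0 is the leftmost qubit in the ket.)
0.2588i|10⟩ - 0.9659|11⟩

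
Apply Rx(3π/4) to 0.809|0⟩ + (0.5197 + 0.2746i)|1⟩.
(0.5633 - 0.4801i)|0⟩ + (0.1989 - 0.6423i)|1⟩

Rx(3π/4) = [[cos(θ/2), −i·sin(θ/2)], [−i·sin(θ/2), cos(θ/2)]]; θ = 3π/4, cos(θ/2) ≈ 0.382683, sin(θ/2) ≈ 0.92388.
With a = amp(|0⟩) = 0.809 and b = amp(|1⟩) = (0.5197 + 0.2746i):
new amp(|0⟩) = (0.382683)·a + (-0.92388i)·b = (0.5633 - 0.4801i)
new amp(|1⟩) = (-0.92388i)·a + (0.382683)·b = (0.1989 - 0.6423i)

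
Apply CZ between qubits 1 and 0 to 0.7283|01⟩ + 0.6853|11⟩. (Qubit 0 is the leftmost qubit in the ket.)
0.7283|01⟩ - 0.6853|11⟩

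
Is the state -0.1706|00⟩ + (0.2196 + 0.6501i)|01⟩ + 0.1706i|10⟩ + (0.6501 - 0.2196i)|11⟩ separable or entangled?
Separable

Writing the state as a|00⟩ + b|01⟩ + c|10⟩ + d|11⟩, it is a product state iff ad − bc = 0.
Here (a, b, c, d) = (-0.1706, (0.2196 + 0.6501i), 0.1706i, (0.6501 - 0.2196i)): ad − bc = (-0.1706)(0.6501 - 0.2196i) − (0.2196 + 0.6501i)(0.1706i) = 0, so the state is separable.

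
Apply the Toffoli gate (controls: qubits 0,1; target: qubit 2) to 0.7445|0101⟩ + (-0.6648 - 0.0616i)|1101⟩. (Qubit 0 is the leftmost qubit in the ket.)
0.7445|0101⟩ + (-0.6648 - 0.0616i)|1111⟩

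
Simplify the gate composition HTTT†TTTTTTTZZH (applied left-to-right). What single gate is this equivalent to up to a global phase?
I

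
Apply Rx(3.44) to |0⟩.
-0.1487|0⟩ - 0.9889i|1⟩

Rx(3.44) = [[cos(θ/2), −i·sin(θ/2)], [−i·sin(θ/2), cos(θ/2)]]; θ = 3.44, cos(θ/2) ≈ -0.148651, sin(θ/2) ≈ 0.98889.
With a = amp(|0⟩) = 1 and b = amp(|1⟩) = 0:
new amp(|0⟩) = (-0.148651)·a + (-0.98889i)·b = -0.1487
new amp(|1⟩) = (-0.98889i)·a + (-0.148651)·b = -0.9889i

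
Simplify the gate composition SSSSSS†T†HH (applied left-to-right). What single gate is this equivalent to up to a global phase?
T†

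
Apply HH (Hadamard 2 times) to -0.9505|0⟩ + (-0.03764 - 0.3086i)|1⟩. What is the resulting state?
-0.9505|0⟩ + (-0.03764 - 0.3086i)|1⟩

H² = I, so an even number of Hadamards cancels: H^2 = I and the state is unchanged.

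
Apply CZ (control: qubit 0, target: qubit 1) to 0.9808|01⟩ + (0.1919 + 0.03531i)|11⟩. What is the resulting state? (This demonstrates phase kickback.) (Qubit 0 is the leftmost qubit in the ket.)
0.9808|01⟩ + (-0.1919 - 0.03531i)|11⟩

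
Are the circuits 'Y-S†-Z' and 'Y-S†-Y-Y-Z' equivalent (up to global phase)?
Yes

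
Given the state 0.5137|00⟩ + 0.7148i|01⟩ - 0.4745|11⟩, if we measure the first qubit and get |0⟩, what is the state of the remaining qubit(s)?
0.5836|0⟩ + 0.812i|1⟩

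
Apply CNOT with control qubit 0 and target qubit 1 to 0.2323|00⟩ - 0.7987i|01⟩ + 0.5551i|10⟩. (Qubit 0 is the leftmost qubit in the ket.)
0.2323|00⟩ - 0.7987i|01⟩ + 0.5551i|11⟩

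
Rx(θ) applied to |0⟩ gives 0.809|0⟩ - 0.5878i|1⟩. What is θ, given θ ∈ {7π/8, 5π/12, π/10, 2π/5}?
2π/5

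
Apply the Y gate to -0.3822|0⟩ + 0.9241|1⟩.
-0.9241i|0⟩ - 0.3822i|1⟩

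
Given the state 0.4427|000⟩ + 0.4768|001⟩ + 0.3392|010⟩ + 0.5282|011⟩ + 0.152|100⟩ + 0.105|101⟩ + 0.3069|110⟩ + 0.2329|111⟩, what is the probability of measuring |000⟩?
0.196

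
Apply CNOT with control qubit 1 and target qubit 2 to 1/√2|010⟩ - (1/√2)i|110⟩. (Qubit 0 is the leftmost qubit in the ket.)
1/√2|011⟩ - (1/√2)i|111⟩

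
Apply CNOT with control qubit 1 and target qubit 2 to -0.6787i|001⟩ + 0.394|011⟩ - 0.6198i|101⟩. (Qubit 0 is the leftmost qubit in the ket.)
-0.6787i|001⟩ + 0.394|010⟩ - 0.6198i|101⟩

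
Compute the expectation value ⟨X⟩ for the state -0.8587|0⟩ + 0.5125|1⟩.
-0.8802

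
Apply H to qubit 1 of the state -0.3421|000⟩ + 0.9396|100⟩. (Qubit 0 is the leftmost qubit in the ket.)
-0.2419|000⟩ - 0.2419|010⟩ + 0.6644|100⟩ + 0.6644|110⟩

H on qubit 1 mixes each pair of kets that differ only in qubit 1: amplitudes (a, b) of (|…0…⟩, |…1…⟩) become ((a + b)/√2, (a − b)/√2). Kets absent from the input have amplitude 0.
(|000⟩, |010⟩): (a, b) = (-0.3421, 0) → (-0.2419, -0.2419)
(|100⟩, |110⟩): (a, b) = (0.9396, 0) → (0.6644, 0.6644)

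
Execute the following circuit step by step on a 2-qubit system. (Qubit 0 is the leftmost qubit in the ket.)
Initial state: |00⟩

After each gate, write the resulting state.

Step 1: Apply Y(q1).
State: i|01⟩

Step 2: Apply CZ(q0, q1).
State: i|01⟩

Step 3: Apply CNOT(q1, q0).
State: i|11⟩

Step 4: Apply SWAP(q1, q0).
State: i|11⟩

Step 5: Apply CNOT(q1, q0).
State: i|01⟩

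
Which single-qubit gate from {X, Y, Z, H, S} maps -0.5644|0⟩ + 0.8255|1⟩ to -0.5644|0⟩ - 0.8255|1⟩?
Z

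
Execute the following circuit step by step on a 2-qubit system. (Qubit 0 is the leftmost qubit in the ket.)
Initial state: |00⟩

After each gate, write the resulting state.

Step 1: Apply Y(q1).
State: i|01⟩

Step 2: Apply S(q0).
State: i|01⟩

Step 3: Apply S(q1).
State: -|01⟩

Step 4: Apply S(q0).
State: -|01⟩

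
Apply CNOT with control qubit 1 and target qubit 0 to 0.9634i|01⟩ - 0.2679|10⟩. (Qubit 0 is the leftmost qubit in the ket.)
-0.2679|10⟩ + 0.9634i|11⟩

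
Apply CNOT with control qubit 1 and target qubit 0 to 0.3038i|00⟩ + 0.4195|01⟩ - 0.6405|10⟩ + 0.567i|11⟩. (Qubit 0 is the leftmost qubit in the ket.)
0.3038i|00⟩ + 0.567i|01⟩ - 0.6405|10⟩ + 0.4195|11⟩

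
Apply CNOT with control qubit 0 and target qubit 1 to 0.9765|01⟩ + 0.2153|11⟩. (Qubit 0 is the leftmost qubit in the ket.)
0.9765|01⟩ + 0.2153|10⟩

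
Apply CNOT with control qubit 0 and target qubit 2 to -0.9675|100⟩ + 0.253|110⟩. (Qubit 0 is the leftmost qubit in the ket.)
-0.9675|101⟩ + 0.253|111⟩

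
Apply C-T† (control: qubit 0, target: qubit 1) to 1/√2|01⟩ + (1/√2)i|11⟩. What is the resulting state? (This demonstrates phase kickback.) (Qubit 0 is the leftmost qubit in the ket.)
1/√2|01⟩ + (1/2 + (1/2)i)|11⟩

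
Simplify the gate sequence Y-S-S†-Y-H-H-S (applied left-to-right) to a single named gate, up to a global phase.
S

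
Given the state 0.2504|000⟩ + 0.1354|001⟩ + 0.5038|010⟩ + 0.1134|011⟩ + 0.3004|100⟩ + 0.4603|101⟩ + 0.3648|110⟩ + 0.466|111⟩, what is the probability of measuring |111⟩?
0.2172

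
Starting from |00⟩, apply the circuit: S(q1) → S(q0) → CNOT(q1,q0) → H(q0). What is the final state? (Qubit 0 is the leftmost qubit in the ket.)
1/√2|00⟩ + 1/√2|10⟩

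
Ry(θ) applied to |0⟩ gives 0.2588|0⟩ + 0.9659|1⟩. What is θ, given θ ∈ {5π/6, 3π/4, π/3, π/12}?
5π/6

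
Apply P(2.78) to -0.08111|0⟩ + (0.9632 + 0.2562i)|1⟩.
-0.08111|0⟩ + (-0.9915 + 0.1011i)|1⟩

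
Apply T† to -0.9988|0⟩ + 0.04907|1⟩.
-0.9988|0⟩ + (0.0347 - 0.0347i)|1⟩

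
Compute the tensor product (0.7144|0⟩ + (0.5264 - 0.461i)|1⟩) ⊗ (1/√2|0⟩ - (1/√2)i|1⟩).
0.5052|00⟩ - 0.5052i|01⟩ + (0.3722 - 0.326i)|10⟩ + (-0.326 - 0.3722i)|11⟩

amp(|b₁b₂…⟩) = product of the factor amplitudes for bits b₁, b₂, …; only kets whose every factor amplitude is nonzero survive.
|00⟩: (0.7144)(1/√2) = 0.5052
|01⟩: (0.7144)(-(1/√2)i) = -0.5052i
|10⟩: (0.5264 - 0.461i)(1/√2) = (0.3722 - 0.326i)
|11⟩: (0.5264 - 0.461i)(-(1/√2)i) = (-0.326 - 0.3722i)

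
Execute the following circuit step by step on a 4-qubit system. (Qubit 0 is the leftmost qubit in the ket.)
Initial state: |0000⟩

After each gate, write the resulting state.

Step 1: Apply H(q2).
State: 1/√2|0000⟩ + 1/√2|0010⟩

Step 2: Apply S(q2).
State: 1/√2|0000⟩ + (1/√2)i|0010⟩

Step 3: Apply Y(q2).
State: 1/√2|0000⟩ + (1/√2)i|0010⟩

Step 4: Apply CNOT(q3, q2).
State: 1/√2|0000⟩ + (1/√2)i|0010⟩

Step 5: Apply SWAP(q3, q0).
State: 1/√2|0000⟩ + (1/√2)i|0010⟩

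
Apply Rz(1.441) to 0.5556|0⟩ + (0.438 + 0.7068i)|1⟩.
(0.4175 - 0.3666i)|0⟩ + (-0.1372 + 0.8201i)|1⟩

Rz(1.441) = [[e^(−iθ/2), 0], [0, e^(iθ/2)]] with e^(±iθ/2) = cos(θ/2) ± i·sin(θ/2); θ = 1.441, cos(θ/2) ≈ 0.751476, sin(θ/2) ≈ 0.65976.
With a = amp(|0⟩) = 0.5556 and b = amp(|1⟩) = (0.438 + 0.7068i):
new amp(|0⟩) = (0.751476 - 0.65976i)·a = (0.4175 - 0.3666i)
new amp(|1⟩) = (0.751476 + 0.65976i)·b = (-0.1372 + 0.8201i)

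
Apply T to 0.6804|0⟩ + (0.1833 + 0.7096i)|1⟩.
0.6804|0⟩ + (-0.3722 + 0.6314i)|1⟩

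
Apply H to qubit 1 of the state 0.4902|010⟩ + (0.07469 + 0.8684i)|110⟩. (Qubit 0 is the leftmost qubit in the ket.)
0.3466|000⟩ - 0.3466|010⟩ + (0.05281 + 0.6141i)|100⟩ + (-0.05281 - 0.6141i)|110⟩

H on qubit 1 mixes each pair of kets that differ only in qubit 1: amplitudes (a, b) of (|…0…⟩, |…1…⟩) become ((a + b)/√2, (a − b)/√2). Kets absent from the input have amplitude 0.
(|000⟩, |010⟩): (a, b) = (0, 0.4902) → (0.3466, -0.3466)
(|100⟩, |110⟩): (a, b) = (0, (0.07469 + 0.8684i)) → ((0.05281 + 0.6141i), (-0.05281 - 0.6141i))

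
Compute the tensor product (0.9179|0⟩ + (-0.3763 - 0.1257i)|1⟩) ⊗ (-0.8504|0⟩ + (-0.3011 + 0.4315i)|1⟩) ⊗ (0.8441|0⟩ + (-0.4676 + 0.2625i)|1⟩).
-0.6589|000⟩ + (0.365 - 0.2049i)|001⟩ + (-0.2333 + 0.3343i)|010⟩ + (0.02527 - 0.2578i)|011⟩ + (0.2701 + 0.09023i)|100⟩ + (-0.1777 + 0.03402i)|101⟩ + (0.1414 - 0.1051i)|110⟩ + (-0.04566 + 0.1022i)|111⟩

amp(|b₁b₂…⟩) = product of the factor amplitudes for bits b₁, b₂, …; only kets whose every factor amplitude is nonzero survive.
|000⟩: (0.9179)(-0.8504)(0.8441) = -0.6589
|001⟩: (0.9179)(-0.8504)(-0.4676 + 0.2625i) = (0.365 - 0.2049i)
|010⟩: (0.9179)(-0.3011 + 0.4315i)(0.8441) = (-0.2333 + 0.3343i)
|011⟩: (0.9179)(-0.3011 + 0.4315i)(-0.4676 + 0.2625i) = (0.02527 - 0.2578i)
|100⟩: (-0.3763 - 0.1257i)(-0.8504)(0.8441) = (0.2701 + 0.09023i)
|101⟩: (-0.3763 - 0.1257i)(-0.8504)(-0.4676 + 0.2625i) = (-0.1777 + 0.03402i)
|110⟩: (-0.3763 - 0.1257i)(-0.3011 + 0.4315i)(0.8441) = (0.1414 - 0.1051i)
|111⟩: (-0.3763 - 0.1257i)(-0.3011 + 0.4315i)(-0.4676 + 0.2625i) = (-0.04566 + 0.1022i)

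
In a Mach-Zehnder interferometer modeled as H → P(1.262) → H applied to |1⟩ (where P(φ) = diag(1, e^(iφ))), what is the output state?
(0.348 - 0.4764i)|0⟩ + (0.652 + 0.4764i)|1⟩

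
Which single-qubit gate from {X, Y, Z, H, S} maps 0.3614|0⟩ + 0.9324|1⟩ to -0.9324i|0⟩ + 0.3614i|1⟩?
Y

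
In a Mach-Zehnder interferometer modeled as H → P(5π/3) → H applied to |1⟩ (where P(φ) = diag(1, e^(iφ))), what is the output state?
(0.25 + 0.433i)|0⟩ + (0.75 - 0.433i)|1⟩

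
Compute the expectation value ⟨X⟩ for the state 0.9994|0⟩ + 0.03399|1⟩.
0.06794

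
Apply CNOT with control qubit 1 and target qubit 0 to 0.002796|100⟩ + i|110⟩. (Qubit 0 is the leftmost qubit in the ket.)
i|010⟩ + 0.002796|100⟩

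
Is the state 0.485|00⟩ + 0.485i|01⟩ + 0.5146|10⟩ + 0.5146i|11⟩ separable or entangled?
Separable

Writing the state as a|00⟩ + b|01⟩ + c|10⟩ + d|11⟩, it is a product state iff ad − bc = 0.
Here (a, b, c, d) = (0.485, 0.485i, 0.5146, 0.5146i): ad − bc = (0.485)(0.5146i) − (0.485i)(0.5146) = 0, so the state is separable.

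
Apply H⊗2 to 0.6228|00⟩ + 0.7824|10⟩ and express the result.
0.7026|00⟩ + 0.7026|01⟩ - 0.0798|10⟩ - 0.0798|11⟩

H⊗2 gives amp(|y⟩) = (1/2) Σ_x (−1)^(x·y) amp(|x⟩), where x·y is the number of positions in which both x and y have a 1.
|00⟩: (0.6228 + 0.7824)/2 = 0.7026
|01⟩: (0.6228 + 0.7824)/2 = 0.7026
|10⟩: (0.6228 - 0.7824)/2 = -0.0798
|11⟩: (0.6228 - 0.7824)/2 = -0.0798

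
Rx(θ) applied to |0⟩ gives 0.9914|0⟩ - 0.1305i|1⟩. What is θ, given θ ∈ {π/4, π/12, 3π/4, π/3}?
π/12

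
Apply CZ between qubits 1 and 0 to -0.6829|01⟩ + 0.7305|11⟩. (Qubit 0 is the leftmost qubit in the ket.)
-0.6829|01⟩ - 0.7305|11⟩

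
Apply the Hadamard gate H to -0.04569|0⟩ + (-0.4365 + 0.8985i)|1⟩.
(-0.341 + 0.6353i)|0⟩ + (0.2763 - 0.6353i)|1⟩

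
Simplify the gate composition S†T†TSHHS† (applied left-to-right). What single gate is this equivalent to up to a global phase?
S†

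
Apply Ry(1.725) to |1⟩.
-0.7595|0⟩ + 0.6505|1⟩

Ry(1.725) = [[cos(θ/2), −sin(θ/2)], [sin(θ/2), cos(θ/2)]]; θ = 1.725, cos(θ/2) ≈ 0.650541, sin(θ/2) ≈ 0.759471.
With a = amp(|0⟩) = 0 and b = amp(|1⟩) = 1:
new amp(|0⟩) = (0.650541)·a + (-0.759471)·b = -0.7595
new amp(|1⟩) = (0.759471)·a + (0.650541)·b = 0.6505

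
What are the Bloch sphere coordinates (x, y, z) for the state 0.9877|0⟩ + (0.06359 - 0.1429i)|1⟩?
(0.1256, -0.2823, 0.9511)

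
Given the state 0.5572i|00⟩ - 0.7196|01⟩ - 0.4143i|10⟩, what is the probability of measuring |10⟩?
0.1716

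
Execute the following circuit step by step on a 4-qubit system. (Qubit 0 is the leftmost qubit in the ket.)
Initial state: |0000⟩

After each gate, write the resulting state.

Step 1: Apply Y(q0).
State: i|1000⟩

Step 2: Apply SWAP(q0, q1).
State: i|0100⟩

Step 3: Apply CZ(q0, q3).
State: i|0100⟩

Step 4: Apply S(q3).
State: i|0100⟩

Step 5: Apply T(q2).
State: i|0100⟩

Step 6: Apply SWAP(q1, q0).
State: i|1000⟩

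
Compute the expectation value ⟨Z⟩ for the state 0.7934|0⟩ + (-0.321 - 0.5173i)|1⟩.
0.2588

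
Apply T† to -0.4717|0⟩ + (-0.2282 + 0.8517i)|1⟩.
-0.4717|0⟩ + (0.4409 + 0.7636i)|1⟩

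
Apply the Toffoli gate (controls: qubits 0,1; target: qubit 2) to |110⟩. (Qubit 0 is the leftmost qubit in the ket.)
|111⟩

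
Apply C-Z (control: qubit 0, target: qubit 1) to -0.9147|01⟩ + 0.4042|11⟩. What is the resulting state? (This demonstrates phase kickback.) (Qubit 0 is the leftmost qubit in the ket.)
-0.9147|01⟩ - 0.4042|11⟩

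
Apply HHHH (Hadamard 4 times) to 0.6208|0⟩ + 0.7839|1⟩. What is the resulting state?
0.6208|0⟩ + 0.7839|1⟩

H² = I, so an even number of Hadamards cancels: H^4 = I and the state is unchanged.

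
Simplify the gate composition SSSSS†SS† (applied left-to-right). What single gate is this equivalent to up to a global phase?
S†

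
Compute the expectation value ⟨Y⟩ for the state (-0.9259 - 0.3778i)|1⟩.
0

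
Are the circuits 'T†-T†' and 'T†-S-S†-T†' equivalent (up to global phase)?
Yes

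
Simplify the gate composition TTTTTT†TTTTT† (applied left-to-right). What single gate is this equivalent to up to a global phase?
T†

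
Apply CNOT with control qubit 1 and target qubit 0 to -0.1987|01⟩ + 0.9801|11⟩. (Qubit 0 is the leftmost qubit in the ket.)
0.9801|01⟩ - 0.1987|11⟩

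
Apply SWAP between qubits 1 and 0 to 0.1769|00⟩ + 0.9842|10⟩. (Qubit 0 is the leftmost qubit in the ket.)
0.1769|00⟩ + 0.9842|01⟩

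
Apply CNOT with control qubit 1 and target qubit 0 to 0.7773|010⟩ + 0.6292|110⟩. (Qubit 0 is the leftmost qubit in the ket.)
0.6292|010⟩ + 0.7773|110⟩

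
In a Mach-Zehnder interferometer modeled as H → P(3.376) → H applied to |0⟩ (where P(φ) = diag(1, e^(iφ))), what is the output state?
(0.01367 - 0.1161i)|0⟩ + (0.9863 + 0.1161i)|1⟩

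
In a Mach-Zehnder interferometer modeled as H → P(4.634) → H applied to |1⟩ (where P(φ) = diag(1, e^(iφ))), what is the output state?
(0.5392 + 0.4985i)|0⟩ + (0.4608 - 0.4985i)|1⟩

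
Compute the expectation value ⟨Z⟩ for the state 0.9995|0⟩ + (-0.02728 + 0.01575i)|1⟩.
0.998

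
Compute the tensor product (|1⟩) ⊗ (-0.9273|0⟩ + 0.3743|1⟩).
-0.9273|10⟩ + 0.3743|11⟩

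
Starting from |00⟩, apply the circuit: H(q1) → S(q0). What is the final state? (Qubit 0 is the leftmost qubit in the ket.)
1/√2|00⟩ + 1/√2|01⟩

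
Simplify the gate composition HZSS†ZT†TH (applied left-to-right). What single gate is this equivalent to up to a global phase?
I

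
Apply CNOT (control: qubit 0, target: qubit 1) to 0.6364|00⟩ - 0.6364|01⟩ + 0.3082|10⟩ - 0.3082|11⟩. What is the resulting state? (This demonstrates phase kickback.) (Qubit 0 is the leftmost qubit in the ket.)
0.6364|00⟩ - 0.6364|01⟩ - 0.3082|10⟩ + 0.3082|11⟩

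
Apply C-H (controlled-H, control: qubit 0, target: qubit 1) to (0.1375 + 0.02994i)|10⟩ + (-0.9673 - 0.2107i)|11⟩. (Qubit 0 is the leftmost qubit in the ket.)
(-0.5868 - 0.1278i)|10⟩ + (0.7812 + 0.1702i)|11⟩

C-H leaves the control-|0⟩ kets |00⟩, |01⟩ unchanged and applies H to qubit 1 on the control-|1⟩ pair (|10⟩, |11⟩).
H = [[1/√2, 1/√2], [1/√2, -1/√2]].
With a = amp(|10⟩) = (0.1375 + 0.02994i) and b = amp(|11⟩) = (-0.9673 - 0.2107i):
new amp(|10⟩) = (1/√2)·a + (1/√2)·b = (-0.5868 - 0.1278i)
new amp(|11⟩) = (1/√2)·a + (-1/√2)·b = (0.7812 + 0.1702i)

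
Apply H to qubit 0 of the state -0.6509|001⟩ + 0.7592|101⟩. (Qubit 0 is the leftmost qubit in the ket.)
0.07658|001⟩ - 0.9971|101⟩

H on qubit 0 mixes each pair of kets that differ only in qubit 0: amplitudes (a, b) of (|…0…⟩, |…1…⟩) become ((a + b)/√2, (a − b)/√2). Kets absent from the input have amplitude 0.
(|001⟩, |101⟩): (a, b) = (-0.6509, 0.7592) → (0.07658, -0.9971)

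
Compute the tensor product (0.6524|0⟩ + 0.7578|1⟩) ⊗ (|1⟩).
0.6524|01⟩ + 0.7578|11⟩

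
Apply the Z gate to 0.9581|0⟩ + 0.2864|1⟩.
0.9581|0⟩ - 0.2864|1⟩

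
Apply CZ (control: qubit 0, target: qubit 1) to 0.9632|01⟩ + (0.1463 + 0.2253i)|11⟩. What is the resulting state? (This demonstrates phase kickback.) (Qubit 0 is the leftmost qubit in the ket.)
0.9632|01⟩ + (-0.1463 - 0.2253i)|11⟩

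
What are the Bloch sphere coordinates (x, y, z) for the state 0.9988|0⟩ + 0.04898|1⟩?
(0.09784, 0, 0.9952)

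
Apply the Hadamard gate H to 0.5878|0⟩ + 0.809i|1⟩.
(0.4156 + 0.572i)|0⟩ + (0.4156 - 0.572i)|1⟩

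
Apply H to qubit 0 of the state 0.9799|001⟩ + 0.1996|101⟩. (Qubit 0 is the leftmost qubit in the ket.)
0.834|001⟩ + 0.5518|101⟩

H on qubit 0 mixes each pair of kets that differ only in qubit 0: amplitudes (a, b) of (|…0…⟩, |…1…⟩) become ((a + b)/√2, (a − b)/√2). Kets absent from the input have amplitude 0.
(|001⟩, |101⟩): (a, b) = (0.9799, 0.1996) → (0.834, 0.5518)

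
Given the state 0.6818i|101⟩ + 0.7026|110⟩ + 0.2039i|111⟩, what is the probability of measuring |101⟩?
0.4649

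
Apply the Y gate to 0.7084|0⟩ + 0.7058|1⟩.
-0.7058i|0⟩ + 0.7084i|1⟩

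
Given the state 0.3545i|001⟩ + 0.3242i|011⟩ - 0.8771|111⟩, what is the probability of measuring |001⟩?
0.1257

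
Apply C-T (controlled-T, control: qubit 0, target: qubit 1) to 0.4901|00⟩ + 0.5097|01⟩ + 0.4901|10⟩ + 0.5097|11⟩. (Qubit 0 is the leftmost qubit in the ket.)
0.4901|00⟩ + 0.5097|01⟩ + 0.4901|10⟩ + (0.3604 + 0.3604i)|11⟩

C-T leaves the control-|0⟩ kets |00⟩, |01⟩ unchanged and applies T to qubit 1 on the control-|1⟩ pair (|10⟩, |11⟩).
T = [[1, 0], [0, (1/√2 + (1/√2)i)]].
With a = amp(|10⟩) = 0.4901 and b = amp(|11⟩) = 0.5097:
new amp(|10⟩) = (1)·a = 0.4901
new amp(|11⟩) = (1/√2 + (1/√2)i)·b = (0.3604 + 0.3604i)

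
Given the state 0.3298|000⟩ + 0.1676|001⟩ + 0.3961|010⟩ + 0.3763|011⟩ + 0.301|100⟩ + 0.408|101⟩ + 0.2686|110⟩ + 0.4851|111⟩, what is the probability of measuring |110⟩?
0.07215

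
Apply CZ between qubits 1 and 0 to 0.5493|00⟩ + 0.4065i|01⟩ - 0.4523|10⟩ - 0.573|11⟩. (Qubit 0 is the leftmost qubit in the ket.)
0.5493|00⟩ + 0.4065i|01⟩ - 0.4523|10⟩ + 0.573|11⟩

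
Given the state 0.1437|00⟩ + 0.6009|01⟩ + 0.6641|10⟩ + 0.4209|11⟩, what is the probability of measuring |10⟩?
0.441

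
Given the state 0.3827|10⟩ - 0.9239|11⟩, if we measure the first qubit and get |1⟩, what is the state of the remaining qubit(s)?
0.3827|0⟩ - 0.9239|1⟩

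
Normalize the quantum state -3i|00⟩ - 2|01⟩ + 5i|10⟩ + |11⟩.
-0.4804i|00⟩ - 0.3203|01⟩ + 0.8006i|10⟩ + 0.1601|11⟩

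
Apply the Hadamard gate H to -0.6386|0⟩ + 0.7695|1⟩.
0.09256|0⟩ - 0.9957|1⟩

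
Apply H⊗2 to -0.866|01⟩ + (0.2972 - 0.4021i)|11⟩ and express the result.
(-0.2844 - 0.2011i)|00⟩ + (0.2844 + 0.2011i)|01⟩ + (-0.5816 + 0.2011i)|10⟩ + (0.5816 - 0.2011i)|11⟩

H⊗2 gives amp(|y⟩) = (1/2) Σ_x (−1)^(x·y) amp(|x⟩), where x·y is the number of positions in which both x and y have a 1.
|00⟩: (-0.866 + (0.2972 - 0.4021i))/2 = (-0.2844 - 0.2011i)
|01⟩: (0.866 - (0.2972 - 0.4021i))/2 = (0.2844 + 0.2011i)
|10⟩: (-0.866 - (0.2972 - 0.4021i))/2 = (-0.5816 + 0.2011i)
|11⟩: (0.866 + (0.2972 - 0.4021i))/2 = (0.5816 - 0.2011i)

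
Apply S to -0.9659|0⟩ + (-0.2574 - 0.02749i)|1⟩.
-0.9659|0⟩ + (0.02749 - 0.2574i)|1⟩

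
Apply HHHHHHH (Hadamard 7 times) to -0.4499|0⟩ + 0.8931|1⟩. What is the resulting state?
0.3134|0⟩ - 0.9496|1⟩

H² = I, so H^7 = H: a single Hadamard. With (a, b) = (-0.4499, 0.8931), H gives ((a + b)/√2, (a − b)/√2) = (0.3134, -0.9496).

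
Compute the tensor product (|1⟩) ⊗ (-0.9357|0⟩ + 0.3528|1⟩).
-0.9357|10⟩ + 0.3528|11⟩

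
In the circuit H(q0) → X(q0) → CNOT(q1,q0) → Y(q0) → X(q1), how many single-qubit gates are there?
4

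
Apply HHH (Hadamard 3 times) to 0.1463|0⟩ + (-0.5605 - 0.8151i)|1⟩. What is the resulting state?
(-0.2929 - 0.5764i)|0⟩ + (0.4998 + 0.5764i)|1⟩

H² = I, so H^3 = H: a single Hadamard. With (a, b) = (0.1463, (-0.5605 - 0.8151i)), H gives ((a + b)/√2, (a − b)/√2) = ((-0.2929 - 0.5764i), (0.4998 + 0.5764i)).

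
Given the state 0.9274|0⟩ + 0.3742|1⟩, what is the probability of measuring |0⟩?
0.8601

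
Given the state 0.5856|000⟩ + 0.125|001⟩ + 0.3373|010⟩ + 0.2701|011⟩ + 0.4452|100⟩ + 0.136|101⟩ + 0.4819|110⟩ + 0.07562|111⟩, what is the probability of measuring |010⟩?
0.1138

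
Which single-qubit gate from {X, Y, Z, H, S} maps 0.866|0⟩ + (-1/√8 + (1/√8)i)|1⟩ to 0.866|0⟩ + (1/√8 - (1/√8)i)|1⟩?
Z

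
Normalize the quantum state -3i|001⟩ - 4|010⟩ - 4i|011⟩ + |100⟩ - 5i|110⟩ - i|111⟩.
-0.3638i|001⟩ - 0.4851|010⟩ - 0.4851i|011⟩ + 0.1213|100⟩ - 0.6063i|110⟩ - 0.1213i|111⟩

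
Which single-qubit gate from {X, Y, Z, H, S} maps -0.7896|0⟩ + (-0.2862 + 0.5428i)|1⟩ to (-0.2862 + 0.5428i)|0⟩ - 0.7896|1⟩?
X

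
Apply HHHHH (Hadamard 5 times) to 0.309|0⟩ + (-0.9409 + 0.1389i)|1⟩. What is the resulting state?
(-0.4468 + 0.09822i)|0⟩ + (0.8838 - 0.09822i)|1⟩

H² = I, so H^5 = H: a single Hadamard. With (a, b) = (0.309, (-0.9409 + 0.1389i)), H gives ((a + b)/√2, (a − b)/√2) = ((-0.4468 + 0.09822i), (0.8838 - 0.09822i)).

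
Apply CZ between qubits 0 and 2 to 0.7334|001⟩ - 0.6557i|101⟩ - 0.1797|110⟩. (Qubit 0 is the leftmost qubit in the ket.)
0.7334|001⟩ + 0.6557i|101⟩ - 0.1797|110⟩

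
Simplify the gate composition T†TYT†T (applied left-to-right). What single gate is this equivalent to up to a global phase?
Y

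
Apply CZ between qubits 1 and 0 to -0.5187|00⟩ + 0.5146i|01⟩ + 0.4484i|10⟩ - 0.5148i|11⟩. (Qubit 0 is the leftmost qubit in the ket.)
-0.5187|00⟩ + 0.5146i|01⟩ + 0.4484i|10⟩ + 0.5148i|11⟩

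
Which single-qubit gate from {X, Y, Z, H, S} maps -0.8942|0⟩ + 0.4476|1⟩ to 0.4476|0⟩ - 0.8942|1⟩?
X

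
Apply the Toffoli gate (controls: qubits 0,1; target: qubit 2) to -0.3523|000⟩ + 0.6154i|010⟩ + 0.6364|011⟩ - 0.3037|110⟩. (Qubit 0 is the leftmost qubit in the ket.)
-0.3523|000⟩ + 0.6154i|010⟩ + 0.6364|011⟩ - 0.3037|111⟩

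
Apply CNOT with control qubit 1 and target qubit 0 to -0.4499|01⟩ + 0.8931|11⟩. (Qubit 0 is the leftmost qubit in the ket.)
0.8931|01⟩ - 0.4499|11⟩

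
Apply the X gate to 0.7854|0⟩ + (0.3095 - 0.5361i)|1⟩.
(0.3095 - 0.5361i)|0⟩ + 0.7854|1⟩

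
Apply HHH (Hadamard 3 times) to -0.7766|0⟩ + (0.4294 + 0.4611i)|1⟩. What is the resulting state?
(-0.2455 + 0.326i)|0⟩ + (-0.8528 - 0.326i)|1⟩

H² = I, so H^3 = H: a single Hadamard. With (a, b) = (-0.7766, (0.4294 + 0.4611i)), H gives ((a + b)/√2, (a − b)/√2) = ((-0.2455 + 0.326i), (-0.8528 - 0.326i)).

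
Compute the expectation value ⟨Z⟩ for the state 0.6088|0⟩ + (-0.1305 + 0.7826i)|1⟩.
-0.2589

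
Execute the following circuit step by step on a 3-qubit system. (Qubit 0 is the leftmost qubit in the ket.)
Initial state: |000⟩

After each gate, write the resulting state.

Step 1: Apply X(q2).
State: |001⟩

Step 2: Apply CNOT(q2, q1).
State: |011⟩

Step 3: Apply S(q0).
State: |011⟩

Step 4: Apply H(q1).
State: 1/√2|001⟩ - 1/√2|011⟩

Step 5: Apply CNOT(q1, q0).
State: 1/√2|001⟩ - 1/√2|111⟩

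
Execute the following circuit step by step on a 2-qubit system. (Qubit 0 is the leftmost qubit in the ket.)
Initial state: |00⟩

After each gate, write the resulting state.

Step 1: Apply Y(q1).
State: i|01⟩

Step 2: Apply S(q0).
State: i|01⟩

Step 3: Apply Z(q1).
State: -i|01⟩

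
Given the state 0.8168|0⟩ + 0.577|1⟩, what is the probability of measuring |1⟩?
0.3329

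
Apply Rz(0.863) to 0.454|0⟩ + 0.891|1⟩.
(0.4124 - 0.1899i)|0⟩ + (0.8093 + 0.3726i)|1⟩

Rz(0.863) = [[e^(−iθ/2), 0], [0, e^(iθ/2)]] with e^(±iθ/2) = cos(θ/2) ± i·sin(θ/2); θ = 0.863, cos(θ/2) ≈ 0.908339, sin(θ/2) ≈ 0.418234.
With a = amp(|0⟩) = 0.454 and b = amp(|1⟩) = 0.891:
new amp(|0⟩) = (0.908339 - 0.418234i)·a = (0.4124 - 0.1899i)
new amp(|1⟩) = (0.908339 + 0.418234i)·b = (0.8093 + 0.3726i)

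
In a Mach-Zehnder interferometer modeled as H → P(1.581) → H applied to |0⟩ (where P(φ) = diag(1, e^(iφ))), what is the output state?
(0.4949 + 0.5i)|0⟩ + (0.5051 - 0.5i)|1⟩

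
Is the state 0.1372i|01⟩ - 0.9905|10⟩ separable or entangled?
Entangled

Writing the state as a|00⟩ + b|01⟩ + c|10⟩ + d|11⟩, it is a product state iff ad − bc = 0.
Here (a, b, c, d) = (0, 0.1372i, -0.9905, 0): ad − bc = (0)(0) − (0.1372i)(-0.9905) = 0.1359i ≠ 0, so the state is entangled.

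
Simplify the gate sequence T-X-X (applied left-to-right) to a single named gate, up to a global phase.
T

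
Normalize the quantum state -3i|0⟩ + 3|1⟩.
-(1/√2)i|0⟩ + 1/√2|1⟩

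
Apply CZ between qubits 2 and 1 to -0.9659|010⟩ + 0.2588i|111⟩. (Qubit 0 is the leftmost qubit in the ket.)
-0.9659|010⟩ - 0.2588i|111⟩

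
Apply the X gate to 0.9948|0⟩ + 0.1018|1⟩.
0.1018|0⟩ + 0.9948|1⟩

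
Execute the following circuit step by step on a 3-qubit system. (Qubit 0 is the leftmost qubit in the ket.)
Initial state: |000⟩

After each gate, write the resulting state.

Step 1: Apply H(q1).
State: 1/√2|000⟩ + 1/√2|010⟩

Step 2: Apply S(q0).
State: 1/√2|000⟩ + 1/√2|010⟩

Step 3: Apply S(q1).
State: 1/√2|000⟩ + (1/√2)i|010⟩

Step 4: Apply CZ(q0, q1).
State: 1/√2|000⟩ + (1/√2)i|010⟩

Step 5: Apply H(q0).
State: 1/2|000⟩ + (1/2)i|010⟩ + 1/2|100⟩ + (1/2)i|110⟩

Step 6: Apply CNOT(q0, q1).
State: 1/2|000⟩ + (1/2)i|010⟩ + (1/2)i|100⟩ + 1/2|110⟩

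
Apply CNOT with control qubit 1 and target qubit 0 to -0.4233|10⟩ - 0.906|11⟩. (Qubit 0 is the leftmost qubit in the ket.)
-0.906|01⟩ - 0.4233|10⟩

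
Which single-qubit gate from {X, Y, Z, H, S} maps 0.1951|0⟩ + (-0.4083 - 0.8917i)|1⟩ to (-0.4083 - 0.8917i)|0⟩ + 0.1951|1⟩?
X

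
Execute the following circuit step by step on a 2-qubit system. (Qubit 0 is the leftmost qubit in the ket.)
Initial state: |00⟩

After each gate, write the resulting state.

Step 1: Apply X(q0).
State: |10⟩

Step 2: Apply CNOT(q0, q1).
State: |11⟩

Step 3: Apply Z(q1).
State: -|11⟩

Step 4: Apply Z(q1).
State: |11⟩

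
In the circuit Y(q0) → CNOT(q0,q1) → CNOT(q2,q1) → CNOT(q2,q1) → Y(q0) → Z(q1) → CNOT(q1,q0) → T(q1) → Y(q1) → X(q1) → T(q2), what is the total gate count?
11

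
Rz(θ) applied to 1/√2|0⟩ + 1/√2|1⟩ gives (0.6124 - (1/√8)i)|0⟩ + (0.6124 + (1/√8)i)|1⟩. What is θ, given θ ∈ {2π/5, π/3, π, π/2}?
π/3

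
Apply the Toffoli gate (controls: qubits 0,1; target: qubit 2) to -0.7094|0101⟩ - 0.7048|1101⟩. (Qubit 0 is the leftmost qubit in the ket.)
-0.7094|0101⟩ - 0.7048|1111⟩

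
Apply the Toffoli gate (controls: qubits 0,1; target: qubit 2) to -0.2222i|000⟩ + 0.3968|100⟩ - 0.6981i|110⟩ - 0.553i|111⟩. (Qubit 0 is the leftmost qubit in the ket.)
-0.2222i|000⟩ + 0.3968|100⟩ - 0.553i|110⟩ - 0.6981i|111⟩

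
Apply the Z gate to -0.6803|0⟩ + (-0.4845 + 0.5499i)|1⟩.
-0.6803|0⟩ + (0.4845 - 0.5499i)|1⟩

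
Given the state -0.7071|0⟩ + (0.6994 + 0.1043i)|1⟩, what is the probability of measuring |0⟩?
0.5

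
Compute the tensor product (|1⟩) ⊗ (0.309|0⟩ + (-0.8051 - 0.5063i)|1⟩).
0.309|10⟩ + (-0.8051 - 0.5063i)|11⟩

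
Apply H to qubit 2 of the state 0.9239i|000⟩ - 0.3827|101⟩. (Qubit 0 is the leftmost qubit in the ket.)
0.6533i|000⟩ + 0.6533i|001⟩ - 0.2706|100⟩ + 0.2706|101⟩

H on qubit 2 mixes each pair of kets that differ only in qubit 2: amplitudes (a, b) of (|…0…⟩, |…1…⟩) become ((a + b)/√2, (a − b)/√2). Kets absent from the input have amplitude 0.
(|000⟩, |001⟩): (a, b) = (0.9239i, 0) → (0.6533i, 0.6533i)
(|100⟩, |101⟩): (a, b) = (0, -0.3827) → (-0.2706, 0.2706)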